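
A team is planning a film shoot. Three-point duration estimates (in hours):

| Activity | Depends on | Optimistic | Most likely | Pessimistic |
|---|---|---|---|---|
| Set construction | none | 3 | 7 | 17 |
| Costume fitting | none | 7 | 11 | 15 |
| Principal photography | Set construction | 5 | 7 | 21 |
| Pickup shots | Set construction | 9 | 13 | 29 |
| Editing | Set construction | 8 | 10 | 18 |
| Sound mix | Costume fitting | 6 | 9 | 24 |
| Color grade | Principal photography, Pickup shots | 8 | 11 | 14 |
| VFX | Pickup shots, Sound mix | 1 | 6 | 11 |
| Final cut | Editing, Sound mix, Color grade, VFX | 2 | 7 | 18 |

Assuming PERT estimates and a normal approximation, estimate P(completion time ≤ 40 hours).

0.344

te_Set construction = (3 + 4·7 + 17)/6 = 48/6 = 8; σ²_Set construction = ((17−3)/6)² = 5.444
te_Costume fitting = (7 + 4·11 + 15)/6 = 66/6 = 11; σ²_Costume fitting = ((15−7)/6)² = 1.778
te_Principal photography = (5 + 4·7 + 21)/6 = 54/6 = 9; σ²_Principal photography = ((21−5)/6)² = 7.111
te_Pickup shots = (9 + 4·13 + 29)/6 = 90/6 = 15; σ²_Pickup shots = ((29−9)/6)² = 11.111
te_Editing = (8 + 4·10 + 18)/6 = 66/6 = 11; σ²_Editing = ((18−8)/6)² = 2.778
te_Sound mix = (6 + 4·9 + 24)/6 = 66/6 = 11; σ²_Sound mix = ((24−6)/6)² = 9.000
te_Color grade = (8 + 4·11 + 14)/6 = 66/6 = 11; σ²_Color grade = ((14−8)/6)² = 1.000
te_VFX = (1 + 4·6 + 11)/6 = 36/6 = 6; σ²_VFX = ((11−1)/6)² = 2.778
te_Final cut = (2 + 4·7 + 18)/6 = 48/6 = 8; σ²_Final cut = ((18−2)/6)² = 7.111

Forward pass:
ES_Set construction = 0; EF_Set construction = 8
ES_Costume fitting = 0; EF_Costume fitting = 11
ES_Principal photography = 8; EF_Principal photography = 8+9 = 17
ES_Pickup shots = 8; EF_Pickup shots = 8+15 = 23
ES_Editing = 8; EF_Editing = 8+11 = 19
ES_Sound mix = 11; EF_Sound mix = 11+11 = 22
ES_Color grade = max(EF_Principal photography=17, EF_Pickup shots=23) = 23; EF_Color grade = 23+11 = 34
ES_VFX = max(EF_Pickup shots=23, EF_Sound mix=22) = 23; EF_VFX = 23+6 = 29
ES_Final cut = max(EF_Editing=19, EF_Sound mix=22, EF_Color grade=34, EF_VFX=29) = 34; EF_Final cut = 34+8 = 42
Expected project duration μ = 42 hours. Critical path: Set construction → Pickup shots → Color grade → Final cut.

Variance along critical path = 5.444 + 11.111 + 1.000 + 7.111 = 24.667; σ = √24.667 = 4.967 hours.
Z = (40 − 42) / 4.967 = -0.403
P(T ≤ 40) = Φ(-0.403) ≈ 0.344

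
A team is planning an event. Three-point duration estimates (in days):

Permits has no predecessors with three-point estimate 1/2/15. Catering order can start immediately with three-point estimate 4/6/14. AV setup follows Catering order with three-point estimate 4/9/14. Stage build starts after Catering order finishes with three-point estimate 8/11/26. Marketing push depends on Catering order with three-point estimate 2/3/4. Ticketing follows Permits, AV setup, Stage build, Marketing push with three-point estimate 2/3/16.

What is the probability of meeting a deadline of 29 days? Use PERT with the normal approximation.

te_Permits = (1 + 4·2 + 15)/6 = 24/6 = 4; σ²_Permits = ((15−1)/6)² = 5.444
te_Catering order = (4 + 4·6 + 14)/6 = 42/6 = 7; σ²_Catering order = ((14−4)/6)² = 2.778
te_AV setup = (4 + 4·9 + 14)/6 = 54/6 = 9; σ²_AV setup = ((14−4)/6)² = 2.778
te_Stage build = (8 + 4·11 + 26)/6 = 78/6 = 13; σ²_Stage build = ((26−8)/6)² = 9.000
te_Marketing push = (2 + 4·3 + 4)/6 = 18/6 = 3; σ²_Marketing push = ((4−2)/6)² = 0.111
te_Ticketing = (2 + 4·3 + 16)/6 = 30/6 = 5; σ²_Ticketing = ((16−2)/6)² = 5.444

Forward pass:
ES_Permits = 0; EF_Permits = 4
ES_Catering order = 0; EF_Catering order = 7
ES_AV setup = 7; EF_AV setup = 7+9 = 16
ES_Stage build = 7; EF_Stage build = 7+13 = 20
ES_Marketing push = 7; EF_Marketing push = 7+3 = 10
ES_Ticketing = max(EF_Permits=4, EF_AV setup=16, EF_Stage build=20, EF_Marketing push=10) = 20; EF_Ticketing = 20+5 = 25
Expected project duration μ = 25 days. Critical path: Catering order → Stage build → Ticketing.

Variance along critical path = 2.778 + 9.000 + 5.444 = 17.222; σ = √17.222 = 4.150 days.
Z = (29 − 25) / 4.150 = 0.964
P(T ≤ 29) = Φ(0.964) ≈ 0.832

0.832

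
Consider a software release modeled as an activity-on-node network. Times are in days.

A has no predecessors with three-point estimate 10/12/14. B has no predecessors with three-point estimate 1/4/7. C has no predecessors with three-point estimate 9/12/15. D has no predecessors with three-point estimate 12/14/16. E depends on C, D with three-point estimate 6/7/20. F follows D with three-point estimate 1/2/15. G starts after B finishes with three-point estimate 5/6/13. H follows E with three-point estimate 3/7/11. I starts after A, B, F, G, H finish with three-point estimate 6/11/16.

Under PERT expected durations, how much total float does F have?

te_A = (10 + 4·12 + 14)/6 = 72/6 = 12
te_B = (1 + 4·4 + 7)/6 = 24/6 = 4
te_C = (9 + 4·12 + 15)/6 = 72/6 = 12
te_D = (12 + 4·14 + 16)/6 = 84/6 = 14
te_E = (6 + 4·7 + 20)/6 = 54/6 = 9
te_F = (1 + 4·2 + 15)/6 = 24/6 = 4
te_G = (5 + 4·6 + 13)/6 = 42/6 = 7
te_H = (3 + 4·7 + 11)/6 = 42/6 = 7
te_I = (6 + 4·11 + 16)/6 = 66/6 = 11

Forward pass:
ES_A = 0; EF_A = 12
ES_B = 0; EF_B = 4
ES_C = 0; EF_C = 12
ES_D = 0; EF_D = 14
ES_E = max(EF_C=12, EF_D=14) = 14; EF_E = 14+9 = 23
ES_F = 14; EF_F = 14+4 = 18
ES_G = 4; EF_G = 4+7 = 11
ES_H = 23; EF_H = 23+7 = 30
ES_I = max(EF_A=12, EF_B=4, EF_F=18, EF_G=11, EF_H=30) = 30; EF_I = 30+11 = 41
Expected project duration μ = 41 days. Critical path: D → E → H → I.

Backward pass:
LF_I = 41; LS_I = 41−11 = 30
LF_H = LS_I = 30; LS_H = 30−7 = 23
LF_G = LS_I = 30; LS_G = 30−7 = 23
LF_F = LS_I = 30; LS_F = 30−4 = 26
LF_E = LS_H = 23; LS_E = 23−9 = 14
LF_D = min(LS_E=14, LS_F=26) = 14; LS_D = 14−14 = 0
LF_C = LS_E = 14; LS_C = 14−12 = 2
LF_B = min(LS_G=23, LS_I=30) = 23; LS_B = 23−4 = 19
LF_A = LS_I = 30; LS_A = 30−12 = 18
Slack_F = LS_F − ES_F = 26 − 14 = 12

12 days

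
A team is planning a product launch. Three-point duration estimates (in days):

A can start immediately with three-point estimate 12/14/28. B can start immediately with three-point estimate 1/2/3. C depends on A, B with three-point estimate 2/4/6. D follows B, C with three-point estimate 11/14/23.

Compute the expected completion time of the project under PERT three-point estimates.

te_A = (12 + 4·14 + 28)/6 = 96/6 = 16
te_B = (1 + 4·2 + 3)/6 = 12/6 = 2
te_C = (2 + 4·4 + 6)/6 = 24/6 = 4
te_D = (11 + 4·14 + 23)/6 = 90/6 = 15

Forward pass:
ES_A = 0; EF_A = 16
ES_B = 0; EF_B = 2
ES_C = max(EF_A=16, EF_B=2) = 16; EF_C = 16+4 = 20
ES_D = max(EF_B=2, EF_C=20) = 20; EF_D = 20+15 = 35
Expected project duration μ = 35 days. Critical path: A → C → D.

35 days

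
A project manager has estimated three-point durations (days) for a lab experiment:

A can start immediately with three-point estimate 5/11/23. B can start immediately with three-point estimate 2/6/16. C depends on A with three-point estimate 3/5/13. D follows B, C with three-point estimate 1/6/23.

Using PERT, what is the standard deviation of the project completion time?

te_A = (5 + 4·11 + 23)/6 = 72/6 = 12; σ²_A = ((23−5)/6)² = 9.000
te_B = (2 + 4·6 + 16)/6 = 42/6 = 7; σ²_B = ((16−2)/6)² = 5.444
te_C = (3 + 4·5 + 13)/6 = 36/6 = 6; σ²_C = ((13−3)/6)² = 2.778
te_D = (1 + 4·6 + 23)/6 = 48/6 = 8; σ²_D = ((23−1)/6)² = 13.444

Forward pass:
ES_A = 0; EF_A = 12
ES_B = 0; EF_B = 7
ES_C = 12; EF_C = 12+6 = 18
ES_D = max(EF_B=7, EF_C=18) = 18; EF_D = 18+8 = 26
Expected project duration μ = 26 days. Critical path: A → C → D.

Variance along critical path = 9.000 + 2.778 + 13.444 = 25.222
σ = √25.222 = 5.022 days

5.02 days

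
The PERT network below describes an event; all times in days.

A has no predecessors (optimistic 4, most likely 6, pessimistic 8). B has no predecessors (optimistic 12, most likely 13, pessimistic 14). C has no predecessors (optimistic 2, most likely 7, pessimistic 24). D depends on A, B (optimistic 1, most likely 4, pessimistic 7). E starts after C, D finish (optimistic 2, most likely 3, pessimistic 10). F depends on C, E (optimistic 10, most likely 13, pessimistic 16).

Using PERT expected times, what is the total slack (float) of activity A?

7 days

te_A = (4 + 4·6 + 8)/6 = 36/6 = 6
te_B = (12 + 4·13 + 14)/6 = 78/6 = 13
te_C = (2 + 4·7 + 24)/6 = 54/6 = 9
te_D = (1 + 4·4 + 7)/6 = 24/6 = 4
te_E = (2 + 4·3 + 10)/6 = 24/6 = 4
te_F = (10 + 4·13 + 16)/6 = 78/6 = 13

Forward pass:
ES_A = 0; EF_A = 6
ES_B = 0; EF_B = 13
ES_C = 0; EF_C = 9
ES_D = max(EF_A=6, EF_B=13) = 13; EF_D = 13+4 = 17
ES_E = max(EF_C=9, EF_D=17) = 17; EF_E = 17+4 = 21
ES_F = max(EF_C=9, EF_E=21) = 21; EF_F = 21+13 = 34
Expected project duration μ = 34 days. Critical path: B → D → E → F.

Backward pass:
LF_F = 34; LS_F = 34−13 = 21
LF_E = LS_F = 21; LS_E = 21−4 = 17
LF_D = LS_E = 17; LS_D = 17−4 = 13
LF_C = min(LS_E=17, LS_F=21) = 17; LS_C = 17−9 = 8
LF_B = LS_D = 13; LS_B = 13−13 = 0
LF_A = LS_D = 13; LS_A = 13−6 = 7
Slack_A = LS_A − ES_A = 7 − 0 = 7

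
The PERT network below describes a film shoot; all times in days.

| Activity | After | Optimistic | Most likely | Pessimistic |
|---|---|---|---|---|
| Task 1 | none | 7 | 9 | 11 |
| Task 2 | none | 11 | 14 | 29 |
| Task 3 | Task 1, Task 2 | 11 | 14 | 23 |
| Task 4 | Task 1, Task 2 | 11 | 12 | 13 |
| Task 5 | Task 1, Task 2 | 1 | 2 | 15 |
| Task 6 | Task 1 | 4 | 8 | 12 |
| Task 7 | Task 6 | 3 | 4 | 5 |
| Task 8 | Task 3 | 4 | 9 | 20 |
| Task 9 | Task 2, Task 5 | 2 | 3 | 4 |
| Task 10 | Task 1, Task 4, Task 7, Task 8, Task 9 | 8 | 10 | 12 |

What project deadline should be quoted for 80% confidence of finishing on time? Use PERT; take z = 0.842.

te_Task 1 = (7 + 4·9 + 11)/6 = 54/6 = 9; σ²_Task 1 = ((11−7)/6)² = 0.444
te_Task 2 = (11 + 4·14 + 29)/6 = 96/6 = 16; σ²_Task 2 = ((29−11)/6)² = 9.000
te_Task 3 = (11 + 4·14 + 23)/6 = 90/6 = 15; σ²_Task 3 = ((23−11)/6)² = 4.000
te_Task 4 = (11 + 4·12 + 13)/6 = 72/6 = 12; σ²_Task 4 = ((13−11)/6)² = 0.111
te_Task 5 = (1 + 4·2 + 15)/6 = 24/6 = 4; σ²_Task 5 = ((15−1)/6)² = 5.444
te_Task 6 = (4 + 4·8 + 12)/6 = 48/6 = 8; σ²_Task 6 = ((12−4)/6)² = 1.778
te_Task 7 = (3 + 4·4 + 5)/6 = 24/6 = 4; σ²_Task 7 = ((5−3)/6)² = 0.111
te_Task 8 = (4 + 4·9 + 20)/6 = 60/6 = 10; σ²_Task 8 = ((20−4)/6)² = 7.111
te_Task 9 = (2 + 4·3 + 4)/6 = 18/6 = 3; σ²_Task 9 = ((4−2)/6)² = 0.111
te_Task 10 = (8 + 4·10 + 12)/6 = 60/6 = 10; σ²_Task 10 = ((12−8)/6)² = 0.444

Forward pass:
ES_Task 1 = 0; EF_Task 1 = 9
ES_Task 2 = 0; EF_Task 2 = 16
ES_Task 3 = max(EF_Task 1=9, EF_Task 2=16) = 16; EF_Task 3 = 16+15 = 31
ES_Task 4 = max(EF_Task 1=9, EF_Task 2=16) = 16; EF_Task 4 = 16+12 = 28
ES_Task 5 = max(EF_Task 1=9, EF_Task 2=16) = 16; EF_Task 5 = 16+4 = 20
ES_Task 6 = 9; EF_Task 6 = 9+8 = 17
ES_Task 7 = 17; EF_Task 7 = 17+4 = 21
ES_Task 8 = 31; EF_Task 8 = 31+10 = 41
ES_Task 9 = max(EF_Task 2=16, EF_Task 5=20) = 20; EF_Task 9 = 20+3 = 23
ES_Task 10 = max(EF_Task 1=9, EF_Task 4=28, EF_Task 7=21, EF_Task 8=41, EF_Task 9=23) = 41; EF_Task 10 = 41+10 = 51
Expected project duration μ = 51 days. Critical path: Task 2 → Task 3 → Task 8 → Task 10.

Variance along critical path = 9.000 + 4.000 + 7.111 + 0.444 = 20.556; σ = 4.534 days.
D = μ + z·σ = 51 + 0.842·4.534 = 54.8 days

54.8 days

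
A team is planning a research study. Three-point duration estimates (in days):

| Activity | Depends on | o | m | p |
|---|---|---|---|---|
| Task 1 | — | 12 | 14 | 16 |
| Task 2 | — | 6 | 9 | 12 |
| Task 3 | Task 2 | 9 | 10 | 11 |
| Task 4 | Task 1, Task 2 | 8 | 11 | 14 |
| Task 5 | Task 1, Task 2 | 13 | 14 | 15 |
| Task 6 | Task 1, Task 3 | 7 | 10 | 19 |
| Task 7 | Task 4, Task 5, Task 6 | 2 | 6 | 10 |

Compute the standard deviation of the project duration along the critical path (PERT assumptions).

te_Task 1 = (12 + 4·14 + 16)/6 = 84/6 = 14; σ²_Task 1 = ((16−12)/6)² = 0.444
te_Task 2 = (6 + 4·9 + 12)/6 = 54/6 = 9; σ²_Task 2 = ((12−6)/6)² = 1.000
te_Task 3 = (9 + 4·10 + 11)/6 = 60/6 = 10; σ²_Task 3 = ((11−9)/6)² = 0.111
te_Task 4 = (8 + 4·11 + 14)/6 = 66/6 = 11; σ²_Task 4 = ((14−8)/6)² = 1.000
te_Task 5 = (13 + 4·14 + 15)/6 = 84/6 = 14; σ²_Task 5 = ((15−13)/6)² = 0.111
te_Task 6 = (7 + 4·10 + 19)/6 = 66/6 = 11; σ²_Task 6 = ((19−7)/6)² = 4.000
te_Task 7 = (2 + 4·6 + 10)/6 = 36/6 = 6; σ²_Task 7 = ((10−2)/6)² = 1.778

Forward pass:
ES_Task 1 = 0; EF_Task 1 = 14
ES_Task 2 = 0; EF_Task 2 = 9
ES_Task 3 = 9; EF_Task 3 = 9+10 = 19
ES_Task 4 = max(EF_Task 1=14, EF_Task 2=9) = 14; EF_Task 4 = 14+11 = 25
ES_Task 5 = max(EF_Task 1=14, EF_Task 2=9) = 14; EF_Task 5 = 14+14 = 28
ES_Task 6 = max(EF_Task 1=14, EF_Task 3=19) = 19; EF_Task 6 = 19+11 = 30
ES_Task 7 = max(EF_Task 4=25, EF_Task 5=28, EF_Task 6=30) = 30; EF_Task 7 = 30+6 = 36
Expected project duration μ = 36 days. Critical path: Task 2 → Task 3 → Task 6 → Task 7.

Variance along critical path = 1.000 + 0.111 + 4.000 + 1.778 = 6.889
σ = √6.889 = 2.625 days

2.62 days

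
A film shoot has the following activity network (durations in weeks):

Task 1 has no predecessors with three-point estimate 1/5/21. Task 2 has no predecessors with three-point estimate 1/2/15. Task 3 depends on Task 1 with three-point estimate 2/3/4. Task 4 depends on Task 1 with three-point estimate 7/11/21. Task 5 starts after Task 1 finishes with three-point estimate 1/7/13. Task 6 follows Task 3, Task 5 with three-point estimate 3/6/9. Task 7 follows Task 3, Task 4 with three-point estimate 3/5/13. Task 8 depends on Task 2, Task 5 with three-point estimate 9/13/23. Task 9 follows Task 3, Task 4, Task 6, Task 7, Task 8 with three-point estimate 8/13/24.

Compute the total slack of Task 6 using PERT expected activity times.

8 weeks

te_Task 1 = (1 + 4·5 + 21)/6 = 42/6 = 7
te_Task 2 = (1 + 4·2 + 15)/6 = 24/6 = 4
te_Task 3 = (2 + 4·3 + 4)/6 = 18/6 = 3
te_Task 4 = (7 + 4·11 + 21)/6 = 72/6 = 12
te_Task 5 = (1 + 4·7 + 13)/6 = 42/6 = 7
te_Task 6 = (3 + 4·6 + 9)/6 = 36/6 = 6
te_Task 7 = (3 + 4·5 + 13)/6 = 36/6 = 6
te_Task 8 = (9 + 4·13 + 23)/6 = 84/6 = 14
te_Task 9 = (8 + 4·13 + 24)/6 = 84/6 = 14

Forward pass:
ES_Task 1 = 0; EF_Task 1 = 7
ES_Task 2 = 0; EF_Task 2 = 4
ES_Task 3 = 7; EF_Task 3 = 7+3 = 10
ES_Task 4 = 7; EF_Task 4 = 7+12 = 19
ES_Task 5 = 7; EF_Task 5 = 7+7 = 14
ES_Task 6 = max(EF_Task 3=10, EF_Task 5=14) = 14; EF_Task 6 = 14+6 = 20
ES_Task 7 = max(EF_Task 3=10, EF_Task 4=19) = 19; EF_Task 7 = 19+6 = 25
ES_Task 8 = max(EF_Task 2=4, EF_Task 5=14) = 14; EF_Task 8 = 14+14 = 28
ES_Task 9 = max(EF_Task 3=10, EF_Task 4=19, EF_Task 6=20, EF_Task 7=25, EF_Task 8=28) = 28; EF_Task 9 = 28+14 = 42
Expected project duration μ = 42 weeks. Critical path: Task 1 → Task 5 → Task 8 → Task 9.

Backward pass:
LF_Task 9 = 42; LS_Task 9 = 42−14 = 28
LF_Task 8 = LS_Task 9 = 28; LS_Task 8 = 28−14 = 14
LF_Task 7 = LS_Task 9 = 28; LS_Task 7 = 28−6 = 22
LF_Task 6 = LS_Task 9 = 28; LS_Task 6 = 28−6 = 22
LF_Task 5 = min(LS_Task 6=22, LS_Task 8=14) = 14; LS_Task 5 = 14−7 = 7
LF_Task 4 = min(LS_Task 7=22, LS_Task 9=28) = 22; LS_Task 4 = 22−12 = 10
LF_Task 3 = min(LS_Task 6=22, LS_Task 7=22, LS_Task 9=28) = 22; LS_Task 3 = 22−3 = 19
LF_Task 2 = LS_Task 8 = 14; LS_Task 2 = 14−4 = 10
LF_Task 1 = min(LS_Task 3=19, LS_Task 4=10, LS_Task 5=7) = 7; LS_Task 1 = 7−7 = 0
Slack_Task 6 = LS_Task 6 − ES_Task 6 = 22 − 14 = 8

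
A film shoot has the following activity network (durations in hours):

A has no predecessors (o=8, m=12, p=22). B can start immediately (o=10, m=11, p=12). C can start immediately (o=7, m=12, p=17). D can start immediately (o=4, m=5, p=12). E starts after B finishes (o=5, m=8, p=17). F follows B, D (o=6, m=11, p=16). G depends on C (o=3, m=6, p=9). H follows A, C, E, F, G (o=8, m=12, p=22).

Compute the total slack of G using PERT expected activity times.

4 hours

te_A = (8 + 4·12 + 22)/6 = 78/6 = 13
te_B = (10 + 4·11 + 12)/6 = 66/6 = 11
te_C = (7 + 4·12 + 17)/6 = 72/6 = 12
te_D = (4 + 4·5 + 12)/6 = 36/6 = 6
te_E = (5 + 4·8 + 17)/6 = 54/6 = 9
te_F = (6 + 4·11 + 16)/6 = 66/6 = 11
te_G = (3 + 4·6 + 9)/6 = 36/6 = 6
te_H = (8 + 4·12 + 22)/6 = 78/6 = 13

Forward pass:
ES_A = 0; EF_A = 13
ES_B = 0; EF_B = 11
ES_C = 0; EF_C = 12
ES_D = 0; EF_D = 6
ES_E = 11; EF_E = 11+9 = 20
ES_F = max(EF_B=11, EF_D=6) = 11; EF_F = 11+11 = 22
ES_G = 12; EF_G = 12+6 = 18
ES_H = max(EF_A=13, EF_C=12, EF_E=20, EF_F=22, EF_G=18) = 22; EF_H = 22+13 = 35
Expected project duration μ = 35 hours. Critical path: B → F → H.

Backward pass:
LF_H = 35; LS_H = 35−13 = 22
LF_G = LS_H = 22; LS_G = 22−6 = 16
LF_F = LS_H = 22; LS_F = 22−11 = 11
LF_E = LS_H = 22; LS_E = 22−9 = 13
LF_D = LS_F = 11; LS_D = 11−6 = 5
LF_C = min(LS_G=16, LS_H=22) = 16; LS_C = 16−12 = 4
LF_B = min(LS_E=13, LS_F=11) = 11; LS_B = 11−11 = 0
LF_A = LS_H = 22; LS_A = 22−13 = 9
Slack_G = LS_G − ES_G = 16 − 12 = 4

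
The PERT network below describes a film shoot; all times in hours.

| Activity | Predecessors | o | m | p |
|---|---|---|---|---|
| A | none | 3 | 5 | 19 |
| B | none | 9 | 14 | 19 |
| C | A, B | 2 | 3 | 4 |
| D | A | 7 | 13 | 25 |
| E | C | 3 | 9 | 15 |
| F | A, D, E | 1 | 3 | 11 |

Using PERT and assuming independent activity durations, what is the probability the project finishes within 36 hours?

te_A = (3 + 4·5 + 19)/6 = 42/6 = 7; σ²_A = ((19−3)/6)² = 7.111
te_B = (9 + 4·14 + 19)/6 = 84/6 = 14; σ²_B = ((19−9)/6)² = 2.778
te_C = (2 + 4·3 + 4)/6 = 18/6 = 3; σ²_C = ((4−2)/6)² = 0.111
te_D = (7 + 4·13 + 25)/6 = 84/6 = 14; σ²_D = ((25−7)/6)² = 9.000
te_E = (3 + 4·9 + 15)/6 = 54/6 = 9; σ²_E = ((15−3)/6)² = 4.000
te_F = (1 + 4·3 + 11)/6 = 24/6 = 4; σ²_F = ((11−1)/6)² = 2.778

Forward pass:
ES_A = 0; EF_A = 7
ES_B = 0; EF_B = 14
ES_C = max(EF_A=7, EF_B=14) = 14; EF_C = 14+3 = 17
ES_D = 7; EF_D = 7+14 = 21
ES_E = 17; EF_E = 17+9 = 26
ES_F = max(EF_A=7, EF_D=21, EF_E=26) = 26; EF_F = 26+4 = 30
Expected project duration μ = 30 hours. Critical path: B → C → E → F.

Variance along critical path = 2.778 + 0.111 + 4.000 + 2.778 = 9.667; σ = √9.667 = 3.109 hours.
Z = (36 − 30) / 3.109 = 1.930
P(T ≤ 36) = Φ(1.930) ≈ 0.973

0.973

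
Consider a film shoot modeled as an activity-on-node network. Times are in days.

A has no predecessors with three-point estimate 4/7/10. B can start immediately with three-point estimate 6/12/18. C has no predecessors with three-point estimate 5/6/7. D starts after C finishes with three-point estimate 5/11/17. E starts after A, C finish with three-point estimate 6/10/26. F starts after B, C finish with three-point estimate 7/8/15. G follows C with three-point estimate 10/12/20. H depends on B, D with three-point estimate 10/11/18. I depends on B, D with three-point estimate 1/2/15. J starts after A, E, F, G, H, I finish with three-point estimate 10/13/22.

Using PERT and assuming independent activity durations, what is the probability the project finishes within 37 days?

0.028

te_A = (4 + 4·7 + 10)/6 = 42/6 = 7; σ²_A = ((10−4)/6)² = 1.000
te_B = (6 + 4·12 + 18)/6 = 72/6 = 12; σ²_B = ((18−6)/6)² = 4.000
te_C = (5 + 4·6 + 7)/6 = 36/6 = 6; σ²_C = ((7−5)/6)² = 0.111
te_D = (5 + 4·11 + 17)/6 = 66/6 = 11; σ²_D = ((17−5)/6)² = 4.000
te_E = (6 + 4·10 + 26)/6 = 72/6 = 12; σ²_E = ((26−6)/6)² = 11.111
te_F = (7 + 4·8 + 15)/6 = 54/6 = 9; σ²_F = ((15−7)/6)² = 1.778
te_G = (10 + 4·12 + 20)/6 = 78/6 = 13; σ²_G = ((20−10)/6)² = 2.778
te_H = (10 + 4·11 + 18)/6 = 72/6 = 12; σ²_H = ((18−10)/6)² = 1.778
te_I = (1 + 4·2 + 15)/6 = 24/6 = 4; σ²_I = ((15−1)/6)² = 5.444
te_J = (10 + 4·13 + 22)/6 = 84/6 = 14; σ²_J = ((22−10)/6)² = 4.000

Forward pass:
ES_A = 0; EF_A = 7
ES_B = 0; EF_B = 12
ES_C = 0; EF_C = 6
ES_D = 6; EF_D = 6+11 = 17
ES_E = max(EF_A=7, EF_C=6) = 7; EF_E = 7+12 = 19
ES_F = max(EF_B=12, EF_C=6) = 12; EF_F = 12+9 = 21
ES_G = 6; EF_G = 6+13 = 19
ES_H = max(EF_B=12, EF_D=17) = 17; EF_H = 17+12 = 29
ES_I = max(EF_B=12, EF_D=17) = 17; EF_I = 17+4 = 21
ES_J = max(EF_A=7, EF_E=19, EF_F=21, EF_G=19, EF_H=29, EF_I=21) = 29; EF_J = 29+14 = 43
Expected project duration μ = 43 days. Critical path: C → D → H → J.

Variance along critical path = 0.111 + 4.000 + 1.778 + 4.000 = 9.889; σ = √9.889 = 3.145 days.
Z = (37 − 43) / 3.145 = -1.908
P(T ≤ 37) = Φ(-1.908) ≈ 0.028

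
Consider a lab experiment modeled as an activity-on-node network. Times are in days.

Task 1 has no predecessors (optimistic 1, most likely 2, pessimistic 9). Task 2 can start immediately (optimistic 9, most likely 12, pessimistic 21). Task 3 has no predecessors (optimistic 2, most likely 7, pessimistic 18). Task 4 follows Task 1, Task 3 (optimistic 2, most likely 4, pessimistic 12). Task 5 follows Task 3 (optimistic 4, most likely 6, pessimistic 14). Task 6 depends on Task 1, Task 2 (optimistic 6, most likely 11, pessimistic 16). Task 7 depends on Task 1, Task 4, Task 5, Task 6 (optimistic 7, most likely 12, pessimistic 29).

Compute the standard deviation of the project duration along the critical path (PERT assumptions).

te_Task 1 = (1 + 4·2 + 9)/6 = 18/6 = 3; σ²_Task 1 = ((9−1)/6)² = 1.778
te_Task 2 = (9 + 4·12 + 21)/6 = 78/6 = 13; σ²_Task 2 = ((21−9)/6)² = 4.000
te_Task 3 = (2 + 4·7 + 18)/6 = 48/6 = 8; σ²_Task 3 = ((18−2)/6)² = 7.111
te_Task 4 = (2 + 4·4 + 12)/6 = 30/6 = 5; σ²_Task 4 = ((12−2)/6)² = 2.778
te_Task 5 = (4 + 4·6 + 14)/6 = 42/6 = 7; σ²_Task 5 = ((14−4)/6)² = 2.778
te_Task 6 = (6 + 4·11 + 16)/6 = 66/6 = 11; σ²_Task 6 = ((16−6)/6)² = 2.778
te_Task 7 = (7 + 4·12 + 29)/6 = 84/6 = 14; σ²_Task 7 = ((29−7)/6)² = 13.444

Forward pass:
ES_Task 1 = 0; EF_Task 1 = 3
ES_Task 2 = 0; EF_Task 2 = 13
ES_Task 3 = 0; EF_Task 3 = 8
ES_Task 4 = max(EF_Task 1=3, EF_Task 3=8) = 8; EF_Task 4 = 8+5 = 13
ES_Task 5 = 8; EF_Task 5 = 8+7 = 15
ES_Task 6 = max(EF_Task 1=3, EF_Task 2=13) = 13; EF_Task 6 = 13+11 = 24
ES_Task 7 = max(EF_Task 1=3, EF_Task 4=13, EF_Task 5=15, EF_Task 6=24) = 24; EF_Task 7 = 24+14 = 38
Expected project duration μ = 38 days. Critical path: Task 2 → Task 6 → Task 7.

Variance along critical path = 4.000 + 2.778 + 13.444 = 20.222
σ = √20.222 = 4.497 days

4.50 days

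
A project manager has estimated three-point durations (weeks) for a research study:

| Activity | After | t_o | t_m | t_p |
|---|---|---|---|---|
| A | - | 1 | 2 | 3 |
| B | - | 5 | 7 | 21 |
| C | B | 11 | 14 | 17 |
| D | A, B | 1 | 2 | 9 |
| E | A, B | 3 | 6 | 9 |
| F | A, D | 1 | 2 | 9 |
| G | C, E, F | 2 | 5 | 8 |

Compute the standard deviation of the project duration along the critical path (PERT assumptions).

3.02 weeks

te_A = (1 + 4·2 + 3)/6 = 12/6 = 2; σ²_A = ((3−1)/6)² = 0.111
te_B = (5 + 4·7 + 21)/6 = 54/6 = 9; σ²_B = ((21−5)/6)² = 7.111
te_C = (11 + 4·14 + 17)/6 = 84/6 = 14; σ²_C = ((17−11)/6)² = 1.000
te_D = (1 + 4·2 + 9)/6 = 18/6 = 3; σ²_D = ((9−1)/6)² = 1.778
te_E = (3 + 4·6 + 9)/6 = 36/6 = 6; σ²_E = ((9−3)/6)² = 1.000
te_F = (1 + 4·2 + 9)/6 = 18/6 = 3; σ²_F = ((9−1)/6)² = 1.778
te_G = (2 + 4·5 + 8)/6 = 30/6 = 5; σ²_G = ((8−2)/6)² = 1.000

Forward pass:
ES_A = 0; EF_A = 2
ES_B = 0; EF_B = 9
ES_C = 9; EF_C = 9+14 = 23
ES_D = max(EF_A=2, EF_B=9) = 9; EF_D = 9+3 = 12
ES_E = max(EF_A=2, EF_B=9) = 9; EF_E = 9+6 = 15
ES_F = max(EF_A=2, EF_D=12) = 12; EF_F = 12+3 = 15
ES_G = max(EF_C=23, EF_E=15, EF_F=15) = 23; EF_G = 23+5 = 28
Expected project duration μ = 28 weeks. Critical path: B → C → G.

Variance along critical path = 7.111 + 1.000 + 1.000 = 9.111
σ = √9.111 = 3.018 weeks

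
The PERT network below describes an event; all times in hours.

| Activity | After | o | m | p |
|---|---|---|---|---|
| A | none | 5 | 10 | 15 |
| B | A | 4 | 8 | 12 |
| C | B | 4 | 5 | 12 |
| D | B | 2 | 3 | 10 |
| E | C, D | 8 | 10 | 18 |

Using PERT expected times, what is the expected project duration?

35 hours

te_A = (5 + 4·10 + 15)/6 = 60/6 = 10
te_B = (4 + 4·8 + 12)/6 = 48/6 = 8
te_C = (4 + 4·5 + 12)/6 = 36/6 = 6
te_D = (2 + 4·3 + 10)/6 = 24/6 = 4
te_E = (8 + 4·10 + 18)/6 = 66/6 = 11

Forward pass:
ES_A = 0; EF_A = 10
ES_B = 10; EF_B = 10+8 = 18
ES_C = 18; EF_C = 18+6 = 24
ES_D = 18; EF_D = 18+4 = 22
ES_E = max(EF_C=24, EF_D=22) = 24; EF_E = 24+11 = 35
Expected project duration μ = 35 hours. Critical path: A → B → C → E.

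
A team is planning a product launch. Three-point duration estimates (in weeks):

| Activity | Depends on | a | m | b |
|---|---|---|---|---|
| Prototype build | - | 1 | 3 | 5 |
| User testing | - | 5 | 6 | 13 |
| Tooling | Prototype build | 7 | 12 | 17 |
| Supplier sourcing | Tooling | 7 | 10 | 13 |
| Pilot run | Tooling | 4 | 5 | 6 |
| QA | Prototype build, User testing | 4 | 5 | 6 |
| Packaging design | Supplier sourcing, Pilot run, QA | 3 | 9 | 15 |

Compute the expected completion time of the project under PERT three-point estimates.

34 weeks

te_Prototype build = (1 + 4·3 + 5)/6 = 18/6 = 3
te_User testing = (5 + 4·6 + 13)/6 = 42/6 = 7
te_Tooling = (7 + 4·12 + 17)/6 = 72/6 = 12
te_Supplier sourcing = (7 + 4·10 + 13)/6 = 60/6 = 10
te_Pilot run = (4 + 4·5 + 6)/6 = 30/6 = 5
te_QA = (4 + 4·5 + 6)/6 = 30/6 = 5
te_Packaging design = (3 + 4·9 + 15)/6 = 54/6 = 9

Forward pass:
ES_Prototype build = 0; EF_Prototype build = 3
ES_User testing = 0; EF_User testing = 7
ES_Tooling = 3; EF_Tooling = 3+12 = 15
ES_Supplier sourcing = 15; EF_Supplier sourcing = 15+10 = 25
ES_Pilot run = 15; EF_Pilot run = 15+5 = 20
ES_QA = max(EF_Prototype build=3, EF_User testing=7) = 7; EF_QA = 7+5 = 12
ES_Packaging design = max(EF_Supplier sourcing=25, EF_Pilot run=20, EF_QA=12) = 25; EF_Packaging design = 25+9 = 34
Expected project duration μ = 34 weeks. Critical path: Prototype build → Tooling → Supplier sourcing → Packaging design.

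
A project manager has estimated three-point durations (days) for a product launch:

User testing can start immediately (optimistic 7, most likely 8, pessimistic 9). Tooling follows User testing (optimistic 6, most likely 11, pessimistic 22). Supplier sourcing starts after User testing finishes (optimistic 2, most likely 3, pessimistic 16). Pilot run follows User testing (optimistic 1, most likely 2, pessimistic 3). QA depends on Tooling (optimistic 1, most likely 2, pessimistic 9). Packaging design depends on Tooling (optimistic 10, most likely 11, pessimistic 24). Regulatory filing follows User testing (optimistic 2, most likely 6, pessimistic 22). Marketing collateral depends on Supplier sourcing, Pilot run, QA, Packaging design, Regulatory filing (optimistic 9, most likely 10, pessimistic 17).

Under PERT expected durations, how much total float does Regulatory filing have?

te_User testing = (7 + 4·8 + 9)/6 = 48/6 = 8
te_Tooling = (6 + 4·11 + 22)/6 = 72/6 = 12
te_Supplier sourcing = (2 + 4·3 + 16)/6 = 30/6 = 5
te_Pilot run = (1 + 4·2 + 3)/6 = 12/6 = 2
te_QA = (1 + 4·2 + 9)/6 = 18/6 = 3
te_Packaging design = (10 + 4·11 + 24)/6 = 78/6 = 13
te_Regulatory filing = (2 + 4·6 + 22)/6 = 48/6 = 8
te_Marketing collateral = (9 + 4·10 + 17)/6 = 66/6 = 11

Forward pass:
ES_User testing = 0; EF_User testing = 8
ES_Tooling = 8; EF_Tooling = 8+12 = 20
ES_Supplier sourcing = 8; EF_Supplier sourcing = 8+5 = 13
ES_Pilot run = 8; EF_Pilot run = 8+2 = 10
ES_QA = 20; EF_QA = 20+3 = 23
ES_Packaging design = 20; EF_Packaging design = 20+13 = 33
ES_Regulatory filing = 8; EF_Regulatory filing = 8+8 = 16
ES_Marketing collateral = max(EF_Supplier sourcing=13, EF_Pilot run=10, EF_QA=23, EF_Packaging design=33, EF_Regulatory filing=16) = 33; EF_Marketing collateral = 33+11 = 44
Expected project duration μ = 44 days. Critical path: User testing → Tooling → Packaging design → Marketing collateral.

Backward pass:
LF_Marketing collateral = 44; LS_Marketing collateral = 44−11 = 33
LF_Regulatory filing = LS_Marketing collateral = 33; LS_Regulatory filing = 33−8 = 25
LF_Packaging design = LS_Marketing collateral = 33; LS_Packaging design = 33−13 = 20
LF_QA = LS_Marketing collateral = 33; LS_QA = 33−3 = 30
LF_Pilot run = LS_Marketing collateral = 33; LS_Pilot run = 33−2 = 31
LF_Supplier sourcing = LS_Marketing collateral = 33; LS_Supplier sourcing = 33−5 = 28
LF_Tooling = min(LS_QA=30, LS_Packaging design=20) = 20; LS_Tooling = 20−12 = 8
LF_User testing = min(LS_Tooling=8, LS_Supplier sourcing=28, LS_Pilot run=31, LS_Regulatory filing=25) = 8; LS_User testing = 8−8 = 0
Slack_Regulatory filing = LS_Regulatory filing − ES_Regulatory filing = 25 − 8 = 17

17 days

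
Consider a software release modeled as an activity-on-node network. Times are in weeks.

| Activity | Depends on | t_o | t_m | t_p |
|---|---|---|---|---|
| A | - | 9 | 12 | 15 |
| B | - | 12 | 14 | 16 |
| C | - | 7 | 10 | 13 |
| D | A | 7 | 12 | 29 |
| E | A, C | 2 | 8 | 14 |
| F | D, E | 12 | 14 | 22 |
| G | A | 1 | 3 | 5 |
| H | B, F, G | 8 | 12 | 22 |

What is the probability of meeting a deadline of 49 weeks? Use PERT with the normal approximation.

te_A = (9 + 4·12 + 15)/6 = 72/6 = 12; σ²_A = ((15−9)/6)² = 1.000
te_B = (12 + 4·14 + 16)/6 = 84/6 = 14; σ²_B = ((16−12)/6)² = 0.444
te_C = (7 + 4·10 + 13)/6 = 60/6 = 10; σ²_C = ((13−7)/6)² = 1.000
te_D = (7 + 4·12 + 29)/6 = 84/6 = 14; σ²_D = ((29−7)/6)² = 13.444
te_E = (2 + 4·8 + 14)/6 = 48/6 = 8; σ²_E = ((14−2)/6)² = 4.000
te_F = (12 + 4·14 + 22)/6 = 90/6 = 15; σ²_F = ((22−12)/6)² = 2.778
te_G = (1 + 4·3 + 5)/6 = 18/6 = 3; σ²_G = ((5−1)/6)² = 0.444
te_H = (8 + 4·12 + 22)/6 = 78/6 = 13; σ²_H = ((22−8)/6)² = 5.444

Forward pass:
ES_A = 0; EF_A = 12
ES_B = 0; EF_B = 14
ES_C = 0; EF_C = 10
ES_D = 12; EF_D = 12+14 = 26
ES_E = max(EF_A=12, EF_C=10) = 12; EF_E = 12+8 = 20
ES_F = max(EF_D=26, EF_E=20) = 26; EF_F = 26+15 = 41
ES_G = 12; EF_G = 12+3 = 15
ES_H = max(EF_B=14, EF_F=41, EF_G=15) = 41; EF_H = 41+13 = 54
Expected project duration μ = 54 weeks. Critical path: A → D → F → H.

Variance along critical path = 1.000 + 13.444 + 2.778 + 5.444 = 22.667; σ = √22.667 = 4.761 weeks.
Z = (49 − 54) / 4.761 = -1.050
P(T ≤ 49) = Φ(-1.050) ≈ 0.147

0.147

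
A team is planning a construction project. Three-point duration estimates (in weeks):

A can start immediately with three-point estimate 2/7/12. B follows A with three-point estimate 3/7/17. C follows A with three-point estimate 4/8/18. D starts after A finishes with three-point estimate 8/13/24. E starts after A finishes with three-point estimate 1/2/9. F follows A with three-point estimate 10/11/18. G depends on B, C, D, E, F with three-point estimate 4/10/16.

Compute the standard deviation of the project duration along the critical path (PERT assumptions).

te_A = (2 + 4·7 + 12)/6 = 42/6 = 7; σ²_A = ((12−2)/6)² = 2.778
te_B = (3 + 4·7 + 17)/6 = 48/6 = 8; σ²_B = ((17−3)/6)² = 5.444
te_C = (4 + 4·8 + 18)/6 = 54/6 = 9; σ²_C = ((18−4)/6)² = 5.444
te_D = (8 + 4·13 + 24)/6 = 84/6 = 14; σ²_D = ((24−8)/6)² = 7.111
te_E = (1 + 4·2 + 9)/6 = 18/6 = 3; σ²_E = ((9−1)/6)² = 1.778
te_F = (10 + 4·11 + 18)/6 = 72/6 = 12; σ²_F = ((18−10)/6)² = 1.778
te_G = (4 + 4·10 + 16)/6 = 60/6 = 10; σ²_G = ((16−4)/6)² = 4.000

Forward pass:
ES_A = 0; EF_A = 7
ES_B = 7; EF_B = 7+8 = 15
ES_C = 7; EF_C = 7+9 = 16
ES_D = 7; EF_D = 7+14 = 21
ES_E = 7; EF_E = 7+3 = 10
ES_F = 7; EF_F = 7+12 = 19
ES_G = max(EF_B=15, EF_C=16, EF_D=21, EF_E=10, EF_F=19) = 21; EF_G = 21+10 = 31
Expected project duration μ = 31 weeks. Critical path: A → D → G.

Variance along critical path = 2.778 + 7.111 + 4.000 = 13.889
σ = √13.889 = 3.727 weeks

3.73 weeks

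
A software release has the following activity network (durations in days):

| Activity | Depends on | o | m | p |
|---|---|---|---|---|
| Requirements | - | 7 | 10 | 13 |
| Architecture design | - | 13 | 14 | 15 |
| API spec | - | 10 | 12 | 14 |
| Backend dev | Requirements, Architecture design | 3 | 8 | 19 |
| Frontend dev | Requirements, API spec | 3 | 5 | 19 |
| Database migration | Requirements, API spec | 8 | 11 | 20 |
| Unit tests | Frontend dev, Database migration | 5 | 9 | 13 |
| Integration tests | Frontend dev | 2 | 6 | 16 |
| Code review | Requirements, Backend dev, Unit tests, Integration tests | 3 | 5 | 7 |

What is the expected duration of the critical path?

38 days

te_Requirements = (7 + 4·10 + 13)/6 = 60/6 = 10
te_Architecture design = (13 + 4·14 + 15)/6 = 84/6 = 14
te_API spec = (10 + 4·12 + 14)/6 = 72/6 = 12
te_Backend dev = (3 + 4·8 + 19)/6 = 54/6 = 9
te_Frontend dev = (3 + 4·5 + 19)/6 = 42/6 = 7
te_Database migration = (8 + 4·11 + 20)/6 = 72/6 = 12
te_Unit tests = (5 + 4·9 + 13)/6 = 54/6 = 9
te_Integration tests = (2 + 4·6 + 16)/6 = 42/6 = 7
te_Code review = (3 + 4·5 + 7)/6 = 30/6 = 5

Forward pass:
ES_Requirements = 0; EF_Requirements = 10
ES_Architecture design = 0; EF_Architecture design = 14
ES_API spec = 0; EF_API spec = 12
ES_Backend dev = max(EF_Requirements=10, EF_Architecture design=14) = 14; EF_Backend dev = 14+9 = 23
ES_Frontend dev = max(EF_Requirements=10, EF_API spec=12) = 12; EF_Frontend dev = 12+7 = 19
ES_Database migration = max(EF_Requirements=10, EF_API spec=12) = 12; EF_Database migration = 12+12 = 24
ES_Unit tests = max(EF_Frontend dev=19, EF_Database migration=24) = 24; EF_Unit tests = 24+9 = 33
ES_Integration tests = 19; EF_Integration tests = 19+7 = 26
ES_Code review = max(EF_Requirements=10, EF_Backend dev=23, EF_Unit tests=33, EF_Integration tests=26) = 33; EF_Code review = 33+5 = 38
Expected project duration μ = 38 days. Critical path: API spec → Database migration → Unit tests → Code review.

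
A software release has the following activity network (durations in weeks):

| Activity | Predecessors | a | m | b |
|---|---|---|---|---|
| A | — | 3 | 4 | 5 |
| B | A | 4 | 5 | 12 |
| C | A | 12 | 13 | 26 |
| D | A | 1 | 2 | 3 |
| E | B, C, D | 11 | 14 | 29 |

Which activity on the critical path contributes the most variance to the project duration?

E

te_A = (3 + 4·4 + 5)/6 = 24/6 = 4; σ²_A = ((5−3)/6)² = 0.111
te_B = (4 + 4·5 + 12)/6 = 36/6 = 6; σ²_B = ((12−4)/6)² = 1.778
te_C = (12 + 4·13 + 26)/6 = 90/6 = 15; σ²_C = ((26−12)/6)² = 5.444
te_D = (1 + 4·2 + 3)/6 = 12/6 = 2; σ²_D = ((3−1)/6)² = 0.111
te_E = (11 + 4·14 + 29)/6 = 96/6 = 16; σ²_E = ((29−11)/6)² = 9.000

Forward pass:
ES_A = 0; EF_A = 4
ES_B = 4; EF_B = 4+6 = 10
ES_C = 4; EF_C = 4+15 = 19
ES_D = 4; EF_D = 4+2 = 6
ES_E = max(EF_B=10, EF_C=19, EF_D=6) = 19; EF_E = 19+16 = 35
Expected project duration μ = 35 weeks. Critical path: A → C → E.

Variances on critical path: σ²_A=0.111, σ²_C=5.444, σ²_E=9.000.
Largest is σ²_E = 9.000.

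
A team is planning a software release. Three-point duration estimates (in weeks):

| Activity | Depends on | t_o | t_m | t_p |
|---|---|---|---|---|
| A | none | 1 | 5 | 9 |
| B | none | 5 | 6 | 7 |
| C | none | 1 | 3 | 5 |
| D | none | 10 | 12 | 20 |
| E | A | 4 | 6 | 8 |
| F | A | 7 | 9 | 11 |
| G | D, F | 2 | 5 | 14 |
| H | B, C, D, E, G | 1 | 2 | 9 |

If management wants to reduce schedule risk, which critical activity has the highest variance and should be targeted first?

te_A = (1 + 4·5 + 9)/6 = 30/6 = 5; σ²_A = ((9−1)/6)² = 1.778
te_B = (5 + 4·6 + 7)/6 = 36/6 = 6; σ²_B = ((7−5)/6)² = 0.111
te_C = (1 + 4·3 + 5)/6 = 18/6 = 3; σ²_C = ((5−1)/6)² = 0.444
te_D = (10 + 4·12 + 20)/6 = 78/6 = 13; σ²_D = ((20−10)/6)² = 2.778
te_E = (4 + 4·6 + 8)/6 = 36/6 = 6; σ²_E = ((8−4)/6)² = 0.444
te_F = (7 + 4·9 + 11)/6 = 54/6 = 9; σ²_F = ((11−7)/6)² = 0.444
te_G = (2 + 4·5 + 14)/6 = 36/6 = 6; σ²_G = ((14−2)/6)² = 4.000
te_H = (1 + 4·2 + 9)/6 = 18/6 = 3; σ²_H = ((9−1)/6)² = 1.778

Forward pass:
ES_A = 0; EF_A = 5
ES_B = 0; EF_B = 6
ES_C = 0; EF_C = 3
ES_D = 0; EF_D = 13
ES_E = 5; EF_E = 5+6 = 11
ES_F = 5; EF_F = 5+9 = 14
ES_G = max(EF_D=13, EF_F=14) = 14; EF_G = 14+6 = 20
ES_H = max(EF_B=6, EF_C=3, EF_D=13, EF_E=11, EF_G=20) = 20; EF_H = 20+3 = 23
Expected project duration μ = 23 weeks. Critical path: A → F → G → H.

Variances on critical path: σ²_A=1.778, σ²_F=0.444, σ²_G=4.000, σ²_H=1.778.
Largest is σ²_G = 4.000.

G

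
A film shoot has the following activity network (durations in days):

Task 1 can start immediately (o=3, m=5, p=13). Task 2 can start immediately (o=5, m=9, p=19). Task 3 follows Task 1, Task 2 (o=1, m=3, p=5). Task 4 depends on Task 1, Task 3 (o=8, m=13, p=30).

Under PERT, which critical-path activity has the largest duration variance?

te_Task 1 = (3 + 4·5 + 13)/6 = 36/6 = 6; σ²_Task 1 = ((13−3)/6)² = 2.778
te_Task 2 = (5 + 4·9 + 19)/6 = 60/6 = 10; σ²_Task 2 = ((19−5)/6)² = 5.444
te_Task 3 = (1 + 4·3 + 5)/6 = 18/6 = 3; σ²_Task 3 = ((5−1)/6)² = 0.444
te_Task 4 = (8 + 4·13 + 30)/6 = 90/6 = 15; σ²_Task 4 = ((30−8)/6)² = 13.444

Forward pass:
ES_Task 1 = 0; EF_Task 1 = 6
ES_Task 2 = 0; EF_Task 2 = 10
ES_Task 3 = max(EF_Task 1=6, EF_Task 2=10) = 10; EF_Task 3 = 10+3 = 13
ES_Task 4 = max(EF_Task 1=6, EF_Task 3=13) = 13; EF_Task 4 = 13+15 = 28
Expected project duration μ = 28 days. Critical path: Task 2 → Task 3 → Task 4.

Variances on critical path: σ²_Task 2=5.444, σ²_Task 3=0.444, σ²_Task 4=13.444.
Largest is σ²_Task 4 = 13.444.

Task 4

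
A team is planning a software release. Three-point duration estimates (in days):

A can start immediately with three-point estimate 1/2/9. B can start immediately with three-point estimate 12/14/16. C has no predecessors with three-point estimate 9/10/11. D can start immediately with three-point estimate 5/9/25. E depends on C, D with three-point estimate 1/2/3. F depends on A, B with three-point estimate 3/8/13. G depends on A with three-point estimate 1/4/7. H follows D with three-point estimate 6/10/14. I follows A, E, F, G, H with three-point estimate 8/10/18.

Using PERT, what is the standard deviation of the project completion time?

te_A = (1 + 4·2 + 9)/6 = 18/6 = 3; σ²_A = ((9−1)/6)² = 1.778
te_B = (12 + 4·14 + 16)/6 = 84/6 = 14; σ²_B = ((16−12)/6)² = 0.444
te_C = (9 + 4·10 + 11)/6 = 60/6 = 10; σ²_C = ((11−9)/6)² = 0.111
te_D = (5 + 4·9 + 25)/6 = 66/6 = 11; σ²_D = ((25−5)/6)² = 11.111
te_E = (1 + 4·2 + 3)/6 = 12/6 = 2; σ²_E = ((3−1)/6)² = 0.111
te_F = (3 + 4·8 + 13)/6 = 48/6 = 8; σ²_F = ((13−3)/6)² = 2.778
te_G = (1 + 4·4 + 7)/6 = 24/6 = 4; σ²_G = ((7−1)/6)² = 1.000
te_H = (6 + 4·10 + 14)/6 = 60/6 = 10; σ²_H = ((14−6)/6)² = 1.778
te_I = (8 + 4·10 + 18)/6 = 66/6 = 11; σ²_I = ((18−8)/6)² = 2.778

Forward pass:
ES_A = 0; EF_A = 3
ES_B = 0; EF_B = 14
ES_C = 0; EF_C = 10
ES_D = 0; EF_D = 11
ES_E = max(EF_C=10, EF_D=11) = 11; EF_E = 11+2 = 13
ES_F = max(EF_A=3, EF_B=14) = 14; EF_F = 14+8 = 22
ES_G = 3; EF_G = 3+4 = 7
ES_H = 11; EF_H = 11+10 = 21
ES_I = max(EF_A=3, EF_E=13, EF_F=22, EF_G=7, EF_H=21) = 22; EF_I = 22+11 = 33
Expected project duration μ = 33 days. Critical path: B → F → I.

Variance along critical path = 0.444 + 2.778 + 2.778 = 6.000
σ = √6.000 = 2.449 days

2.45 days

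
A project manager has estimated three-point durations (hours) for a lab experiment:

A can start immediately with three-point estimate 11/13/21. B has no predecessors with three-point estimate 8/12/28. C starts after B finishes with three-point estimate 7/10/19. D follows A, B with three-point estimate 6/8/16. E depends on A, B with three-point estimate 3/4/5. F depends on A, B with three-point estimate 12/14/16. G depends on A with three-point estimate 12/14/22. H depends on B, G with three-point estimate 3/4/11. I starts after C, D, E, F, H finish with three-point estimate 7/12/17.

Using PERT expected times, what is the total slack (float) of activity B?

te_A = (11 + 4·13 + 21)/6 = 84/6 = 14
te_B = (8 + 4·12 + 28)/6 = 84/6 = 14
te_C = (7 + 4·10 + 19)/6 = 66/6 = 11
te_D = (6 + 4·8 + 16)/6 = 54/6 = 9
te_E = (3 + 4·4 + 5)/6 = 24/6 = 4
te_F = (12 + 4·14 + 16)/6 = 84/6 = 14
te_G = (12 + 4·14 + 22)/6 = 90/6 = 15
te_H = (3 + 4·4 + 11)/6 = 30/6 = 5
te_I = (7 + 4·12 + 17)/6 = 72/6 = 12

Forward pass:
ES_A = 0; EF_A = 14
ES_B = 0; EF_B = 14
ES_C = 14; EF_C = 14+11 = 25
ES_D = max(EF_A=14, EF_B=14) = 14; EF_D = 14+9 = 23
ES_E = max(EF_A=14, EF_B=14) = 14; EF_E = 14+4 = 18
ES_F = max(EF_A=14, EF_B=14) = 14; EF_F = 14+14 = 28
ES_G = 14; EF_G = 14+15 = 29
ES_H = max(EF_B=14, EF_G=29) = 29; EF_H = 29+5 = 34
ES_I = max(EF_C=25, EF_D=23, EF_E=18, EF_F=28, EF_H=34) = 34; EF_I = 34+12 = 46
Expected project duration μ = 46 hours. Critical path: A → G → H → I.

Backward pass:
LF_I = 46; LS_I = 46−12 = 34
LF_H = LS_I = 34; LS_H = 34−5 = 29
LF_G = LS_H = 29; LS_G = 29−15 = 14
LF_F = LS_I = 34; LS_F = 34−14 = 20
LF_E = LS_I = 34; LS_E = 34−4 = 30
LF_D = LS_I = 34; LS_D = 34−9 = 25
LF_C = LS_I = 34; LS_C = 34−11 = 23
LF_B = min(LS_C=23, LS_D=25, LS_E=30, LS_F=20, LS_H=29) = 20; LS_B = 20−14 = 6
LF_A = min(LS_D=25, LS_E=30, LS_F=20, LS_G=14) = 14; LS_A = 14−14 = 0
Slack_B = LS_B − ES_B = 6 − 0 = 6

6 hours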